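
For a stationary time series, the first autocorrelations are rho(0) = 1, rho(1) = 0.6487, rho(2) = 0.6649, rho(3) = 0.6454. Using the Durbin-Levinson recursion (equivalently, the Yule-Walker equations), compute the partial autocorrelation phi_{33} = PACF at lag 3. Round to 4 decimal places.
\phi_{33} = 0.2571

The PACF at lag k is phi_{kk}, the last component of the solution
to the Yule-Walker system G_k phi = r_k where
  (G_k)_{ij} = rho(|i - j|), (r_k)_i = rho(i), i,j = 1..k.
Equivalently, Durbin-Levinson gives phi_{kk} iteratively:
  phi_{11} = rho(1)
  phi_{kk} = [rho(k) - sum_{j=1..k-1} phi_{k-1,j} rho(k-j)]
            / [1 - sum_{j=1..k-1} phi_{k-1,j} rho(j)],
  phi_{k,j} = phi_{k-1,j} - phi_{kk} phi_{k-1,k-j},  j = 1..k-1.
Step k = 1:
  phi_11 = rho(1) = 0.6487.
Step k = 2:
  phi_22 = [rho(2) - phi_11 rho(1)] / [1 - phi_11 rho(1)] = [0.6649 - (0.6487)(0.6487)] / [1 - (0.6487)(0.6487)]
         = 0.24408831 / 0.57918831 = 0.421432.
  Update: phi_21 = phi_11 - phi_22 phi_11 = 0.6487 - (0.421432)(0.6487) = 0.375317.
Step k = 3:
  phi_33 = [rho(3) - phi_21 rho(2) - phi_22 rho(1)] / [1 - phi_21 rho(1) - phi_22 rho(2)]
    numerator   = 0.6454 - (0.375317)(0.6649) - (0.421432)(0.6487) = 0.12246881
    denominator = 1 - (0.375317)(0.6487) - (0.421432)(0.6649) = 0.47632176
  phi_33 = 0.12246881 / 0.47632176 = 0.2571.
Therefore phi_{33} = 0.2571.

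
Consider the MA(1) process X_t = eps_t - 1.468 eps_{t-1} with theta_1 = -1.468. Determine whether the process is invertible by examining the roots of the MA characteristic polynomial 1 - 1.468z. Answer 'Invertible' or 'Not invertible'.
\text{Not invertible}

The MA(q) characteristic polynomial is P(z) = 1 - 1.468z.
Invertibility requires all roots to lie outside the unit circle, i.e. |z| > 1 for every root.
This is linear in z: 1 + (-1.468) z = 0  =>  z = -1/(-1.468) = 0.681199,  |z| = 0.681199.
Moduli of all roots: 0.6812.
All moduli strictly greater than 1? No.
Verdict: Not invertible.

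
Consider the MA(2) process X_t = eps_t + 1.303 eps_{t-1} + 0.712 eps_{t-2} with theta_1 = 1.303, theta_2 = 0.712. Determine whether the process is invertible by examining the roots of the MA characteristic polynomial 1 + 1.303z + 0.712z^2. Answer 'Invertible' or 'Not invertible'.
\text{Invertible}

The MA(q) characteristic polynomial is P(z) = 1 + 1.303z + 0.712z^2.
Invertibility requires all roots to lie outside the unit circle, i.e. |z| > 1 for every root.
Set 1 + (1.303) z + (0.712) z^2 = 0, i.e. a z^2 + b z + c = 0 with a = 0.712, b = 1.303, c = 1.
Discriminant D = b^2 - 4ac = (1.303)^2 - 4*(0.712)*1 = 1.697809 - (2.848) = -1.150191.
D < 0, so the roots are the complex-conjugate pair z = (-b +/- i sqrt(-D)) / (2a) = -0.915 +/- 0.7531i.
For a conjugate pair |z|^2 = z * conj(z) = (product of roots) = c/a = 1/(0.712) = 1.404494, so |z| = sqrt(1.404494) = 1.1851 for both roots.
Moduli of all roots: 1.1851, 1.1851.
All moduli strictly greater than 1? Yes.
Verdict: Invertible.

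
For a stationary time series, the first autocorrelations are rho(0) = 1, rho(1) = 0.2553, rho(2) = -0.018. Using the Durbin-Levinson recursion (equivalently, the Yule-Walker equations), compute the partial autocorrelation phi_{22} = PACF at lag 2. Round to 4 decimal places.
\phi_{22} = -0.0890

The PACF at lag k is phi_{kk}, the last component of the solution
to the Yule-Walker system G_k phi = r_k where
  (G_k)_{ij} = rho(|i - j|), (r_k)_i = rho(i), i,j = 1..k.
Equivalently, Durbin-Levinson gives phi_{kk} iteratively:
  phi_{11} = rho(1)
  phi_{kk} = [rho(k) - sum_{j=1..k-1} phi_{k-1,j} rho(k-j)]
            / [1 - sum_{j=1..k-1} phi_{k-1,j} rho(j)],
  phi_{k,j} = phi_{k-1,j} - phi_{kk} phi_{k-1,k-j},  j = 1..k-1.
Step k = 1:
  phi_11 = rho(1) = 0.2553.
Step k = 2:
  phi_22 = [rho(2) - phi_11 rho(1)] / [1 - phi_11 rho(1)] = [-0.018 - (0.2553)(0.2553)] / [1 - (0.2553)(0.2553)]
         = -0.08317809 / 0.93482191 = -0.089.
Therefore phi_{22} = -0.0890.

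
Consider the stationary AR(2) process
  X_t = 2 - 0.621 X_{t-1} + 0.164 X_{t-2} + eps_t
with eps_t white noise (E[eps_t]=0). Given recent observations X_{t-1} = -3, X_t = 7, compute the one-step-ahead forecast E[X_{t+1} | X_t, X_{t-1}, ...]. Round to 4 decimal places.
E[X_{t+1} \mid \mathcal F_t] = -2.8390

For an AR(p) model X_t = c + sum_i phi_i X_{t-i} + eps_t, the
one-step-ahead conditional mean is
  E[X_{t+1} | X_t, ...] = c + sum_i phi_i X_{t+1-i}.
Substitute known values:
  E[X_{t+1} | ...] = 2 + (-0.621) * (7) + (0.164) * (-3)
                   = -2.8390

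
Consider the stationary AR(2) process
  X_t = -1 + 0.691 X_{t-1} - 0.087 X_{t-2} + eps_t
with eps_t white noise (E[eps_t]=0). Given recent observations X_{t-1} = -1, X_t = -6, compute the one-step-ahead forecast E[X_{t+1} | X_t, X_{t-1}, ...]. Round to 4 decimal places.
E[X_{t+1} \mid \mathcal F_t] = -5.0590

For an AR(p) model X_t = c + sum_i phi_i X_{t-i} + eps_t, the
one-step-ahead conditional mean is
  E[X_{t+1} | X_t, ...] = c + sum_i phi_i X_{t+1-i}.
Substitute known values:
  E[X_{t+1} | ...] = -1 + (0.691) * (-6) + (-0.087) * (-1)
                   = -5.0590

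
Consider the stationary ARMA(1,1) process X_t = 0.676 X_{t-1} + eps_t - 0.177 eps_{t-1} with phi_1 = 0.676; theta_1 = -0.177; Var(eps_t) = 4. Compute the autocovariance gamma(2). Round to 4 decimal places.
\gamma(2) = 2.1875

Multiply the model equation by X_{t-k} and take expectations. With theta_0 = psi_0 = 1 and psi_j the MA(infinity) weights, this gives
  gamma(k) - sum_i phi_i gamma(k-i) = c_k,
  c_k = sigma^2 * sum_{j=k..q} theta_j psi_{j-k}   (c_k = 0 for k > q),
using gamma(-m) = gamma(m).
psi-weights needed (psi_j = theta_j + sum_i phi_i psi_{j-i}):
  psi_1 = theta_1 + phi_1 = -0.177 + (0.676) = 0.499
Right-hand sides:
  c_0 = sigma^2 (1 + theta_1 psi_1) = 4 * (1 + (-0.177)(0.499)) = 4 * 0.911677 = 3.646708
  c_1 = sigma^2 theta_1 = 4 * (-0.177) = -0.708
  c_2 = 0
Equations for k = 0 and k = 1 (AR order 1):
  gamma(0) = phi_1 gamma(1) + c_0
  gamma(1) = phi_1 gamma(0) + c_1
Substituting the second into the first: gamma(0) (1 - phi_1^2) = c_0 + phi_1 c_1, so
  gamma(0) = (c_0 + phi_1 c_1) / (1 - phi_1^2) = (3.646708 + (0.676)(-0.708)) / (1 - (0.676)^2) = 3.1681 / 0.543024 = 5.83418.
  gamma(1) = phi_1 gamma(0) + c_1 = (0.676)(5.83418) + (-0.708) = 3.235906.
For k = 2 (> q): gamma(2) = phi_1 gamma(1) = (0.676)(3.235906) = 2.187472.
Therefore gamma(2) = 2.1875 (to 4 decimal places).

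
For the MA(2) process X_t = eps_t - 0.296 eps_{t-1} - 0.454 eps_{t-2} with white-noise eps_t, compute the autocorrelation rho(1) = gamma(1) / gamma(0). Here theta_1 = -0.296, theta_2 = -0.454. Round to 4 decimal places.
\rho(1) = -0.1249

For an MA(q) process with theta_0 = 1, the autocovariance is
  gamma(k) = sigma^2 * sum_{i=0..q-k} theta_i * theta_{i+k},
and rho(k) = gamma(k) / gamma(0). Sigma^2 cancels.
  numerator   = (1)*(-0.296) + (-0.296)*(-0.454) = -0.161616.
  denominator = (1)^2 + (-0.296)^2 + (-0.454)^2 = 1.293732.
  rho(1) = -0.161616 / 1.293732 = -0.1249.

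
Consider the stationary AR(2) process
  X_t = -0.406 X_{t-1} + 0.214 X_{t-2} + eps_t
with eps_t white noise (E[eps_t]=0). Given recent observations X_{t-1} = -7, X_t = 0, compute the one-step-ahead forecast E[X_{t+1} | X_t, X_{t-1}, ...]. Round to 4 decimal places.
E[X_{t+1} \mid \mathcal F_t] = -1.4980

For an AR(p) model X_t = c + sum_i phi_i X_{t-i} + eps_t, the
one-step-ahead conditional mean is
  E[X_{t+1} | X_t, ...] = c + sum_i phi_i X_{t+1-i}.
Substitute known values:
  E[X_{t+1} | ...] = (-0.406) * (0) + (0.214) * (-7)
                   = -1.4980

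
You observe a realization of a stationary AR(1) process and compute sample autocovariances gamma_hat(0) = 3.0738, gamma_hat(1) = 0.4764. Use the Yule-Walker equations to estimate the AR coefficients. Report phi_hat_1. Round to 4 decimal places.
\hat\phi_{1} = 0.1550

The Yule-Walker equations for an AR(p) process read, in matrix form,
  Gamma_p phi = r_p,   with   (Gamma_p)_{ij} = gamma(|i - j|),
                       (r_p)_i = gamma(i),   i,j = 1..p.
Substitute the sample gammas (Toeplitz matrix and right-hand side of size 1):
  Gamma_p = [[3.0738]]
  r_p     = [0.4764]
With p = 1 this is the single equation gamma(0) phi_1 = gamma(1):
  phi_hat_1 = gamma(1) / gamma(0) = 0.4764 / 3.0738 = 0.1550.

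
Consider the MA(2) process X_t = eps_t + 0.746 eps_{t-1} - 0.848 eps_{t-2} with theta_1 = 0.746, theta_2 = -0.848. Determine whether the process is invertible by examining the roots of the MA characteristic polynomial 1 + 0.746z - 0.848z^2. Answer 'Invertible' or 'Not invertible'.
\text{Not invertible}

The MA(q) characteristic polynomial is P(z) = 1 + 0.746z - 0.848z^2.
Invertibility requires all roots to lie outside the unit circle, i.e. |z| > 1 for every root.
Set 1 + (0.746) z + (-0.848) z^2 = 0, i.e. a z^2 + b z + c = 0 with a = -0.848, b = 0.746, c = 1.
Discriminant D = b^2 - 4ac = (0.746)^2 - 4*(-0.848)*1 = 0.556516 - (-3.392) = 3.948516.
D >= 0, so the roots are real: z = (-b +/- sqrt(D)) / (2a) = (-0.746 +/- 1.987087) / (-1.696).
  z_1 = (-0.746 + 1.987087) / (-1.696) = -0.7318,   |z_1| = 0.7318.
  z_2 = (-0.746 - 1.987087) / (-1.696) = 1.6115,   |z_2| = 1.6115.
Moduli of all roots: 0.7318, 1.6115.
All moduli strictly greater than 1? No.
Verdict: Not invertible.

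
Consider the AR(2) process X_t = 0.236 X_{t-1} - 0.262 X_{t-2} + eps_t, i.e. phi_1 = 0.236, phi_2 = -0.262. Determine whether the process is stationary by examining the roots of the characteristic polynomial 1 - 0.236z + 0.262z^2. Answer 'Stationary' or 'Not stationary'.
\text{Stationary}

The AR(p) characteristic polynomial is P(z) = 1 - 0.236z + 0.262z^2.
Stationarity requires all roots to lie outside the unit circle, i.e. |z| > 1 for every root.
Set 1 + (-0.236) z + (0.262) z^2 = 0, i.e. a z^2 + b z + c = 0 with a = 0.262, b = -0.236, c = 1.
Discriminant D = b^2 - 4ac = (-0.236)^2 - 4*(0.262)*1 = 0.055696 - (1.048) = -0.992304.
D < 0, so the roots are the complex-conjugate pair z = (-b +/- i sqrt(-D)) / (2a) = 0.4504 +/- 1.901i.
For a conjugate pair |z|^2 = z * conj(z) = (product of roots) = c/a = 1/(0.262) = 3.816794, so |z| = sqrt(3.816794) = 1.9537 for both roots.
Moduli of all roots: 1.9537, 1.9537.
All moduli strictly greater than 1? Yes.
Verdict: Stationary.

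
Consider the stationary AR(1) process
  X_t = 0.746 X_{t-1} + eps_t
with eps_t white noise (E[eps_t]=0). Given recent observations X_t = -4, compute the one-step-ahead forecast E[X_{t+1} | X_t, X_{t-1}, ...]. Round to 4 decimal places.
E[X_{t+1} \mid \mathcal F_t] = -2.9840

For an AR(p) model X_t = c + sum_i phi_i X_{t-i} + eps_t, the
one-step-ahead conditional mean is
  E[X_{t+1} | X_t, ...] = c + sum_i phi_i X_{t+1-i}.
Substitute known values:
  E[X_{t+1} | ...] = (0.746) * (-4)
                   = -2.9840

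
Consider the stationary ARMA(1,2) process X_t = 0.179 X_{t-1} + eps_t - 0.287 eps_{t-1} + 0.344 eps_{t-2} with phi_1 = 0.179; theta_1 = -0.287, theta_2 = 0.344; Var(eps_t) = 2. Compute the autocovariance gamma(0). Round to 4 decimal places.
\gamma(0) = 2.2411

Multiply the model equation by X_{t-k} and take expectations. With theta_0 = psi_0 = 1 and psi_j the MA(infinity) weights, this gives
  gamma(k) - sum_i phi_i gamma(k-i) = c_k,
  c_k = sigma^2 * sum_{j=k..q} theta_j psi_{j-k}   (c_k = 0 for k > q),
using gamma(-m) = gamma(m).
psi-weights needed (psi_j = theta_j + sum_i phi_i psi_{j-i}):
  psi_1 = theta_1 + phi_1 = -0.287 + (0.179) = -0.108
  psi_2 = theta_2 + phi_1 psi_1 = 0.344 + (0.179)(-0.108) = 0.324668
Right-hand sides:
  c_0 = sigma^2 (1 + theta_1 psi_1 + theta_2 psi_2) = 2 * (1 + (-0.287)(-0.108) + (0.344)(0.324668)) = 2 * 1.142682 = 2.285364
  c_1 = sigma^2 (theta_1 + theta_2 psi_1) = 2 * (-0.287 + (0.344)(-0.108)) = -0.648304
  c_2 = sigma^2 theta_2 = 2 * (0.344) = 0.688
Equations for k = 0 and k = 1 (AR order 1):
  gamma(0) = phi_1 gamma(1) + c_0
  gamma(1) = phi_1 gamma(0) + c_1
Substituting the second into the first: gamma(0) (1 - phi_1^2) = c_0 + phi_1 c_1, so
  gamma(0) = (c_0 + phi_1 c_1) / (1 - phi_1^2) = (2.285364 + (0.179)(-0.648304)) / (1 - (0.179)^2) = 2.169317 / 0.967959 = 2.241125.
Therefore gamma(0) = 2.2411 (to 4 decimal places).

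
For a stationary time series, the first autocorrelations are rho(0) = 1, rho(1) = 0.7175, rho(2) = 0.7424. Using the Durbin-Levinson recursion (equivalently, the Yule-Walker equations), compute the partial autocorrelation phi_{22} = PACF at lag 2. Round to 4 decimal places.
\phi_{22} = 0.4691

The PACF at lag k is phi_{kk}, the last component of the solution
to the Yule-Walker system G_k phi = r_k where
  (G_k)_{ij} = rho(|i - j|), (r_k)_i = rho(i), i,j = 1..k.
Equivalently, Durbin-Levinson gives phi_{kk} iteratively:
  phi_{11} = rho(1)
  phi_{kk} = [rho(k) - sum_{j=1..k-1} phi_{k-1,j} rho(k-j)]
            / [1 - sum_{j=1..k-1} phi_{k-1,j} rho(j)],
  phi_{k,j} = phi_{k-1,j} - phi_{kk} phi_{k-1,k-j},  j = 1..k-1.
Step k = 1:
  phi_11 = rho(1) = 0.7175.
Step k = 2:
  phi_22 = [rho(2) - phi_11 rho(1)] / [1 - phi_11 rho(1)] = [0.7424 - (0.7175)(0.7175)] / [1 - (0.7175)(0.7175)]
         = 0.22759375 / 0.48519375 = 0.4691.
Therefore phi_{22} = 0.4691.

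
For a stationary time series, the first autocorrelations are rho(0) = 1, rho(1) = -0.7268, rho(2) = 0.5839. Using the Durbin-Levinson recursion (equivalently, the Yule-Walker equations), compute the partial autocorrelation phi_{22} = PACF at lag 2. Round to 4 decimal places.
\phi_{22} = 0.1180

The PACF at lag k is phi_{kk}, the last component of the solution
to the Yule-Walker system G_k phi = r_k where
  (G_k)_{ij} = rho(|i - j|), (r_k)_i = rho(i), i,j = 1..k.
Equivalently, Durbin-Levinson gives phi_{kk} iteratively:
  phi_{11} = rho(1)
  phi_{kk} = [rho(k) - sum_{j=1..k-1} phi_{k-1,j} rho(k-j)]
            / [1 - sum_{j=1..k-1} phi_{k-1,j} rho(j)],
  phi_{k,j} = phi_{k-1,j} - phi_{kk} phi_{k-1,k-j},  j = 1..k-1.
Step k = 1:
  phi_11 = rho(1) = -0.7268.
Step k = 2:
  phi_22 = [rho(2) - phi_11 rho(1)] / [1 - phi_11 rho(1)] = [0.5839 - (-0.7268)(-0.7268)] / [1 - (-0.7268)(-0.7268)]
         = 0.05566176 / 0.47176176 = 0.118.
Therefore phi_{22} = 0.1180.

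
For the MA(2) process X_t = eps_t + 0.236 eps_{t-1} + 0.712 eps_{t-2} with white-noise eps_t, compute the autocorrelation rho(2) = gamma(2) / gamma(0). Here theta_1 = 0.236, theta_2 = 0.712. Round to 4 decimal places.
\rho(2) = 0.4556

For an MA(q) process with theta_0 = 1, the autocovariance is
  gamma(k) = sigma^2 * sum_{i=0..q-k} theta_i * theta_{i+k},
and rho(k) = gamma(k) / gamma(0). Sigma^2 cancels.
  numerator   = (1)*(0.712) = 0.712.
  denominator = (1)^2 + (0.236)^2 + (0.712)^2 = 1.56264.
  rho(2) = 0.712 / 1.56264 = 0.4556.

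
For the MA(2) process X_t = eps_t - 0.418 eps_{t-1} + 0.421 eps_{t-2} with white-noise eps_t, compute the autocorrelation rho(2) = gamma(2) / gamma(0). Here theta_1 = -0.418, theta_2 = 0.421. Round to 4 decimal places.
\rho(2) = 0.3114

For an MA(q) process with theta_0 = 1, the autocovariance is
  gamma(k) = sigma^2 * sum_{i=0..q-k} theta_i * theta_{i+k},
and rho(k) = gamma(k) / gamma(0). Sigma^2 cancels.
  numerator   = (1)*(0.421) = 0.421.
  denominator = (1)^2 + (-0.418)^2 + (0.421)^2 = 1.351965.
  rho(2) = 0.421 / 1.351965 = 0.3114.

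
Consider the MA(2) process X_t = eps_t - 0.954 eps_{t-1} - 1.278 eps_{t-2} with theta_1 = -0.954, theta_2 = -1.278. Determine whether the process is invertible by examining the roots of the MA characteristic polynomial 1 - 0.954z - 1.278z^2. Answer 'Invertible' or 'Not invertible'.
\text{Not invertible}

The MA(q) characteristic polynomial is P(z) = 1 - 0.954z - 1.278z^2.
Invertibility requires all roots to lie outside the unit circle, i.e. |z| > 1 for every root.
Set 1 + (-0.954) z + (-1.278) z^2 = 0, i.e. a z^2 + b z + c = 0 with a = -1.278, b = -0.954, c = 1.
Discriminant D = b^2 - 4ac = (-0.954)^2 - 4*(-1.278)*1 = 0.910116 - (-5.112) = 6.022116.
D >= 0, so the roots are real: z = (-b +/- sqrt(D)) / (2a) = (0.954 +/- 2.454) / (-2.556).
  z_1 = (0.954 + 2.454) / (-2.556) = -1.3333,   |z_1| = 1.3333.
  z_2 = (0.954 - 2.454) / (-2.556) = 0.5869,   |z_2| = 0.5869.
Moduli of all roots: 1.3333, 0.5869.
All moduli strictly greater than 1? No.
Verdict: Not invertible.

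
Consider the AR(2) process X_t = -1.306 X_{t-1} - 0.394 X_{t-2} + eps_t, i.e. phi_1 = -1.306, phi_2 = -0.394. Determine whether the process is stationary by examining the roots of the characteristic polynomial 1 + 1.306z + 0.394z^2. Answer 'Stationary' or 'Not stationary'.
\text{Stationary}

The AR(p) characteristic polynomial is P(z) = 1 + 1.306z + 0.394z^2.
Stationarity requires all roots to lie outside the unit circle, i.e. |z| > 1 for every root.
Set 1 + (1.306) z + (0.394) z^2 = 0, i.e. a z^2 + b z + c = 0 with a = 0.394, b = 1.306, c = 1.
Discriminant D = b^2 - 4ac = (1.306)^2 - 4*(0.394)*1 = 1.705636 - (1.576) = 0.129636.
D >= 0, so the roots are real: z = (-b +/- sqrt(D)) / (2a) = (-1.306 +/- 0.36005) / (0.788).
  z_1 = (-1.306 + 0.36005) / (0.788) = -1.2004,   |z_1| = 1.2004.
  z_2 = (-1.306 - 0.36005) / (0.788) = -2.1143,   |z_2| = 2.1143.
Moduli of all roots: 1.2004, 2.1143.
All moduli strictly greater than 1? Yes.
Verdict: Stationary.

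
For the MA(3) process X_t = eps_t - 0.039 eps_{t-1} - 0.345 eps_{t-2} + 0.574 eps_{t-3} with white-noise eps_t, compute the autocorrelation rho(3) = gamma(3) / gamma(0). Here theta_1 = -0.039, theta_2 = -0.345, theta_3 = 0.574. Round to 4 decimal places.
\rho(3) = 0.3959

For an MA(q) process with theta_0 = 1, the autocovariance is
  gamma(k) = sigma^2 * sum_{i=0..q-k} theta_i * theta_{i+k},
and rho(k) = gamma(k) / gamma(0). Sigma^2 cancels.
  numerator   = (1)*(0.574) = 0.574.
  denominator = (1)^2 + (-0.039)^2 + (-0.345)^2 + (0.574)^2 = 1.450022.
  rho(3) = 0.574 / 1.450022 = 0.3959.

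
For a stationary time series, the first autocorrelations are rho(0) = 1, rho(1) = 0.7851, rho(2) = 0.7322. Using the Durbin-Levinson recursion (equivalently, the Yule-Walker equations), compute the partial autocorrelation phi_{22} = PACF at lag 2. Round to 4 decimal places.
\phi_{22} = 0.3019

The PACF at lag k is phi_{kk}, the last component of the solution
to the Yule-Walker system G_k phi = r_k where
  (G_k)_{ij} = rho(|i - j|), (r_k)_i = rho(i), i,j = 1..k.
Equivalently, Durbin-Levinson gives phi_{kk} iteratively:
  phi_{11} = rho(1)
  phi_{kk} = [rho(k) - sum_{j=1..k-1} phi_{k-1,j} rho(k-j)]
            / [1 - sum_{j=1..k-1} phi_{k-1,j} rho(j)],
  phi_{k,j} = phi_{k-1,j} - phi_{kk} phi_{k-1,k-j},  j = 1..k-1.
Step k = 1:
  phi_11 = rho(1) = 0.7851.
Step k = 2:
  phi_22 = [rho(2) - phi_11 rho(1)] / [1 - phi_11 rho(1)] = [0.7322 - (0.7851)(0.7851)] / [1 - (0.7851)(0.7851)]
         = 0.11581799 / 0.38361799 = 0.3019.
Therefore phi_{22} = 0.3019.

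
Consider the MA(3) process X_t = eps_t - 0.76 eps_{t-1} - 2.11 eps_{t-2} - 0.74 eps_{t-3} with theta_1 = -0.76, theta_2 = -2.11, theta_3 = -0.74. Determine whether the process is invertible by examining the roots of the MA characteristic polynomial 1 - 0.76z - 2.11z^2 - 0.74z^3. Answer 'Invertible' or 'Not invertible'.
\text{Not invertible}

The MA(q) characteristic polynomial is P(z) = 1 - 0.76z - 2.11z^2 - 0.74z^3.
Invertibility requires all roots to lie outside the unit circle, i.e. |z| > 1 for every root.
Degree 3: look for a simple real root z0 first, then factor out (1 - z/z0) and solve the remaining quadratic.
Testing z0 = 0.5: P(0.5) = 1 + (-0.76)(0.5) + (-2.11)(0.5)^2 + (-0.74)(0.5)^3
  = 1 + (-0.38) + (-0.5275) + (-0.0925) = 0.  So z_0 = 0.5 is a root, |z_0| = 0.5.
Divide out the factor (1 - 2 z) = (1 - z/z0) (since 1/z0 = 2):
  P(z) = (1 - 2 z)(1 + (1.24) z + (0.37) z^2)
  [check: z-coef 1.24 - (2) = -0.76; z^2-coef 0.37 - (2)(1.24) = -2.11; z^3-coef -(2)(0.37) = -0.74.]
Remaining roots from the quadratic factor 1 + (1.24) z + (0.37) z^2:
  Set 1 + (1.24) z + (0.37) z^2 = 0, i.e. a z^2 + b z + c = 0 with a = 0.37, b = 1.24, c = 1.
  Discriminant D = b^2 - 4ac = (1.24)^2 - 4*(0.37)*1 = 1.5376 - (1.48) = 0.0576.
  D >= 0, so the roots are real: z = (-b +/- sqrt(D)) / (2a) = (-1.24 +/- 0.24) / (0.74).
    z_1 = (-1.24 + 0.24) / (0.74) = -1.3514,   |z_1| = 1.3514.
    z_2 = (-1.24 - 0.24) / (0.74) = -2,   |z_2| = 2.
Moduli of all roots: 0.5000, 1.3514, 2.0000.
All moduli strictly greater than 1? No.
Verdict: Not invertible.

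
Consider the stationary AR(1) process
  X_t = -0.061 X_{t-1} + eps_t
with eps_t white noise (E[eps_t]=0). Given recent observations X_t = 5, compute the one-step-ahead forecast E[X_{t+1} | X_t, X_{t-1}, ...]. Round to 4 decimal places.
E[X_{t+1} \mid \mathcal F_t] = -0.3050

For an AR(p) model X_t = c + sum_i phi_i X_{t-i} + eps_t, the
one-step-ahead conditional mean is
  E[X_{t+1} | X_t, ...] = c + sum_i phi_i X_{t+1-i}.
Substitute known values:
  E[X_{t+1} | ...] = (-0.061) * (5)
                   = -0.3050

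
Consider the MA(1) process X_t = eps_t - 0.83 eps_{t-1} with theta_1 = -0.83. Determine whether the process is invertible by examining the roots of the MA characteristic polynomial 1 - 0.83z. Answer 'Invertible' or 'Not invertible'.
\text{Invertible}

The MA(q) characteristic polynomial is P(z) = 1 - 0.83z.
Invertibility requires all roots to lie outside the unit circle, i.e. |z| > 1 for every root.
This is linear in z: 1 + (-0.83) z = 0  =>  z = -1/(-0.83) = 1.204819,  |z| = 1.204819.
Moduli of all roots: 1.2048.
All moduli strictly greater than 1? Yes.
Verdict: Invertible.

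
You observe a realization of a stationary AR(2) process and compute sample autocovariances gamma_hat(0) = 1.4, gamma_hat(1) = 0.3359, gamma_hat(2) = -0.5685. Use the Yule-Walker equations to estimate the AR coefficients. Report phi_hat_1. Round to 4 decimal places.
\hat\phi_{1} = 0.3580

The Yule-Walker equations for an AR(p) process read, in matrix form,
  Gamma_p phi = r_p,   with   (Gamma_p)_{ij} = gamma(|i - j|),
                       (r_p)_i = gamma(i),   i,j = 1..p.
Substitute the sample gammas (Toeplitz matrix and right-hand side of size 2):
  Gamma_p = [[1.4, 0.3359], [0.3359, 1.4]]
  r_p     = [0.3359, -0.5685]
Written out:
  1.4 phi_1 + 0.3359 phi_2 = 0.3359
  0.3359 phi_1 + 1.4 phi_2 = -0.5685
Solve by Cramer's rule:
  det = gamma(0)^2 - gamma(1)^2 = (1.4)^2 - (0.3359)^2 = 1.96 - 0.11282881 = 1.84717119
  phi_hat_1 = [gamma(1) gamma(0) - gamma(1) gamma(2)] / det = [(0.3359)(1.4) - (0.3359)(-0.5685)] / 1.84717119 = 0.66121915 / 1.84717119 = 0.358
  phi_hat_2 = [gamma(0) gamma(2) - gamma(1)^2] / det = [(1.4)(-0.5685) - (0.3359)^2] / 1.84717119 = -0.90872881 / 1.84717119 = -0.492
So phi_hat = [0.3580, -0.4920].
Therefore phi_hat_1 = 0.3580.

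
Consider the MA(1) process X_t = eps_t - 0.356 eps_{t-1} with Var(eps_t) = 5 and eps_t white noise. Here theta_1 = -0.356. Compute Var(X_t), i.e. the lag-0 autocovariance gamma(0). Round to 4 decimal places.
\gamma(0) = 5.6337

For an MA(q) process X_t = eps_t + sum_i theta_i eps_{t-i} with
Var(eps_t) = sigma^2, the variance is
  gamma(0) = sigma^2 * (1 + sum_i theta_i^2).
  sum_i theta_i^2 = (-0.356)^2 = 0.126736.
  gamma(0) = 5 * (1 + 0.126736) = 5 * 1.126736 = 5.63368, which rounds to 5.6337.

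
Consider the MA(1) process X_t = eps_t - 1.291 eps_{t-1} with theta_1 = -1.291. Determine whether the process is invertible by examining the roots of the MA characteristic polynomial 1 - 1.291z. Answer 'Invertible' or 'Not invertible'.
\text{Not invertible}

The MA(q) characteristic polynomial is P(z) = 1 - 1.291z.
Invertibility requires all roots to lie outside the unit circle, i.e. |z| > 1 for every root.
This is linear in z: 1 + (-1.291) z = 0  =>  z = -1/(-1.291) = 0.774593,  |z| = 0.774593.
Moduli of all roots: 0.7746.
All moduli strictly greater than 1? No.
Verdict: Not invertible.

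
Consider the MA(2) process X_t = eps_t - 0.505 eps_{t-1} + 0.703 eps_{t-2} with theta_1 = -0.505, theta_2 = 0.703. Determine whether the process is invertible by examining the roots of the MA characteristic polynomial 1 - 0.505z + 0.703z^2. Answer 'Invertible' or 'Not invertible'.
\text{Invertible}

The MA(q) characteristic polynomial is P(z) = 1 - 0.505z + 0.703z^2.
Invertibility requires all roots to lie outside the unit circle, i.e. |z| > 1 for every root.
Set 1 + (-0.505) z + (0.703) z^2 = 0, i.e. a z^2 + b z + c = 0 with a = 0.703, b = -0.505, c = 1.
Discriminant D = b^2 - 4ac = (-0.505)^2 - 4*(0.703)*1 = 0.255025 - (2.812) = -2.556975.
D < 0, so the roots are the complex-conjugate pair z = (-b +/- i sqrt(-D)) / (2a) = 0.3592 +/- 1.1373i.
For a conjugate pair |z|^2 = z * conj(z) = (product of roots) = c/a = 1/(0.703) = 1.422475, so |z| = sqrt(1.422475) = 1.1927 for both roots.
Moduli of all roots: 1.1927, 1.1927.
All moduli strictly greater than 1? Yes.
Verdict: Invertible.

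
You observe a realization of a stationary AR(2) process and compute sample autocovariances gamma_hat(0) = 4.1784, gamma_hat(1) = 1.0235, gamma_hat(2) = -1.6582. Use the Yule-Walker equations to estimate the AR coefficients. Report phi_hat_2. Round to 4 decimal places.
\hat\phi_{2} = -0.4860

The Yule-Walker equations for an AR(p) process read, in matrix form,
  Gamma_p phi = r_p,   with   (Gamma_p)_{ij} = gamma(|i - j|),
                       (r_p)_i = gamma(i),   i,j = 1..p.
Substitute the sample gammas (Toeplitz matrix and right-hand side of size 2):
  Gamma_p = [[4.1784, 1.0235], [1.0235, 4.1784]]
  r_p     = [1.0235, -1.6582]
Written out:
  4.1784 phi_1 + 1.0235 phi_2 = 1.0235
  1.0235 phi_1 + 4.1784 phi_2 = -1.6582
Solve by Cramer's rule:
  det = gamma(0)^2 - gamma(1)^2 = (4.1784)^2 - (1.0235)^2 = 17.45902656 - 1.04755225 = 16.41147431
  phi_hat_1 = [gamma(1) gamma(0) - gamma(1) gamma(2)] / det = [(1.0235)(4.1784) - (1.0235)(-1.6582)] / 16.41147431 = 5.9737601 / 16.41147431 = 0.364
  phi_hat_2 = [gamma(0) gamma(2) - gamma(1)^2] / det = [(4.1784)(-1.6582) - (1.0235)^2] / 16.41147431 = -7.97617513 / 16.41147431 = -0.486
So phi_hat = [0.3640, -0.4860].
Therefore phi_hat_2 = -0.4860.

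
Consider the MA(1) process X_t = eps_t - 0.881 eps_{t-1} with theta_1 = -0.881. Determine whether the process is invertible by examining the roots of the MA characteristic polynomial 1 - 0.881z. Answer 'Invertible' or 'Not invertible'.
\text{Invertible}

The MA(q) characteristic polynomial is P(z) = 1 - 0.881z.
Invertibility requires all roots to lie outside the unit circle, i.e. |z| > 1 for every root.
This is linear in z: 1 + (-0.881) z = 0  =>  z = -1/(-0.881) = 1.135074,  |z| = 1.135074.
Moduli of all roots: 1.1351.
All moduli strictly greater than 1? Yes.
Verdict: Invertible.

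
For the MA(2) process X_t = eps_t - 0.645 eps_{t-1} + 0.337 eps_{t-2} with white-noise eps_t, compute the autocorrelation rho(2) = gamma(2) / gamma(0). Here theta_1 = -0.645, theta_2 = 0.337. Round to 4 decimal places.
\rho(2) = 0.2203

For an MA(q) process with theta_0 = 1, the autocovariance is
  gamma(k) = sigma^2 * sum_{i=0..q-k} theta_i * theta_{i+k},
and rho(k) = gamma(k) / gamma(0). Sigma^2 cancels.
  numerator   = (1)*(0.337) = 0.337.
  denominator = (1)^2 + (-0.645)^2 + (0.337)^2 = 1.529594.
  rho(2) = 0.337 / 1.529594 = 0.2203.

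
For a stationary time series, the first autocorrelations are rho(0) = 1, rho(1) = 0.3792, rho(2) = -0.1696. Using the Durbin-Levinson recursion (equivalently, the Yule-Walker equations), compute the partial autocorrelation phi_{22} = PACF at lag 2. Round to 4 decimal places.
\phi_{22} = -0.3660

The PACF at lag k is phi_{kk}, the last component of the solution
to the Yule-Walker system G_k phi = r_k where
  (G_k)_{ij} = rho(|i - j|), (r_k)_i = rho(i), i,j = 1..k.
Equivalently, Durbin-Levinson gives phi_{kk} iteratively:
  phi_{11} = rho(1)
  phi_{kk} = [rho(k) - sum_{j=1..k-1} phi_{k-1,j} rho(k-j)]
            / [1 - sum_{j=1..k-1} phi_{k-1,j} rho(j)],
  phi_{k,j} = phi_{k-1,j} - phi_{kk} phi_{k-1,k-j},  j = 1..k-1.
Step k = 1:
  phi_11 = rho(1) = 0.3792.
Step k = 2:
  phi_22 = [rho(2) - phi_11 rho(1)] / [1 - phi_11 rho(1)] = [-0.1696 - (0.3792)(0.3792)] / [1 - (0.3792)(0.3792)]
         = -0.31339264 / 0.85620736 = -0.366.
Therefore phi_{22} = -0.3660.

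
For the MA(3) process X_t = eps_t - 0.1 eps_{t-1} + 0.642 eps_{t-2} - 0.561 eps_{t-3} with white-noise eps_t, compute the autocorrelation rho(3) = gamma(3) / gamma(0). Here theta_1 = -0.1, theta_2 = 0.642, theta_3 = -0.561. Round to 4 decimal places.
\rho(3) = -0.3230

For an MA(q) process with theta_0 = 1, the autocovariance is
  gamma(k) = sigma^2 * sum_{i=0..q-k} theta_i * theta_{i+k},
and rho(k) = gamma(k) / gamma(0). Sigma^2 cancels.
  numerator   = (1)*(-0.561) = -0.561.
  denominator = (1)^2 + (-0.1)^2 + (0.642)^2 + (-0.561)^2 = 1.736885.
  rho(3) = -0.561 / 1.736885 = -0.3230.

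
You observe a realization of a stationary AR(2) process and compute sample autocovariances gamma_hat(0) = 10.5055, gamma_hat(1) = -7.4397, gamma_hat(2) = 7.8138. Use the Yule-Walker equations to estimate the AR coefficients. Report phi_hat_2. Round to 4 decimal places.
\hat\phi_{2} = 0.4860

The Yule-Walker equations for an AR(p) process read, in matrix form,
  Gamma_p phi = r_p,   with   (Gamma_p)_{ij} = gamma(|i - j|),
                       (r_p)_i = gamma(i),   i,j = 1..p.
Substitute the sample gammas (Toeplitz matrix and right-hand side of size 2):
  Gamma_p = [[10.5055, -7.4397], [-7.4397, 10.5055]]
  r_p     = [-7.4397, 7.8138]
Written out:
  10.5055 phi_1 - 7.4397 phi_2 = -7.4397
  -7.4397 phi_1 + 10.5055 phi_2 = 7.8138
Solve by Cramer's rule:
  det = gamma(0)^2 - gamma(1)^2 = (10.5055)^2 - (-7.4397)^2 = 110.36553025 - 55.34913609 = 55.01639416
  phi_hat_1 = [gamma(1) gamma(0) - gamma(1) gamma(2)] / det = [(-7.4397)(10.5055) - (-7.4397)(7.8138)] / 55.01639416 = -20.02544049 / 55.01639416 = -0.364
  phi_hat_2 = [gamma(0) gamma(2) - gamma(1)^2] / det = [(10.5055)(7.8138) - (-7.4397)^2] / 55.01639416 = 26.73873981 / 55.01639416 = 0.486
So phi_hat = [-0.3640, 0.4860].
Therefore phi_hat_2 = 0.4860.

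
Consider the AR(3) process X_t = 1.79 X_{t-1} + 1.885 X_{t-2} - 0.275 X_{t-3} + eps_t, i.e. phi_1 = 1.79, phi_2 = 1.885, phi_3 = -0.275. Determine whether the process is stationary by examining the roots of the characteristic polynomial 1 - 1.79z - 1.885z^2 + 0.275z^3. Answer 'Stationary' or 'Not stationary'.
\text{Not stationary}

The AR(p) characteristic polynomial is P(z) = 1 - 1.79z - 1.885z^2 + 0.275z^3.
Stationarity requires all roots to lie outside the unit circle, i.e. |z| > 1 for every root.
Degree 3: look for a simple real root z0 first, then factor out (1 - z/z0) and solve the remaining quadratic.
Testing z0 = 0.4: P(0.4) = 1 + (-1.79)(0.4) + (-1.885)(0.4)^2 + (0.275)(0.4)^3
  = 1 + (-0.716) + (-0.3016) + (0.0176) = 0.  So z_0 = 0.4 is a root, |z_0| = 0.4.
Divide out the factor (1 - 2.5 z) = (1 - z/z0) (since 1/z0 = 2.5):
  P(z) = (1 - 2.5 z)(1 + (0.71) z + (-0.11) z^2)
  [check: z-coef 0.71 - (2.5) = -1.79; z^2-coef -0.11 - (2.5)(0.71) = -1.885; z^3-coef -(2.5)(-0.11) = 0.275.]
Remaining roots from the quadratic factor 1 + (0.71) z + (-0.11) z^2:
  Set 1 + (0.71) z + (-0.11) z^2 = 0, i.e. a z^2 + b z + c = 0 with a = -0.11, b = 0.71, c = 1.
  Discriminant D = b^2 - 4ac = (0.71)^2 - 4*(-0.11)*1 = 0.5041 - (-0.44) = 0.9441.
  D >= 0, so the roots are real: z = (-b +/- sqrt(D)) / (2a) = (-0.71 +/- 0.971648) / (-0.22).
    z_1 = (-0.71 + 0.971648) / (-0.22) = -1.1893,   |z_1| = 1.1893.
    z_2 = (-0.71 - 0.971648) / (-0.22) = 7.6439,   |z_2| = 7.6439.
Moduli of all roots: 0.4000, 1.1893, 7.6439.
All moduli strictly greater than 1? No.
Verdict: Not stationary.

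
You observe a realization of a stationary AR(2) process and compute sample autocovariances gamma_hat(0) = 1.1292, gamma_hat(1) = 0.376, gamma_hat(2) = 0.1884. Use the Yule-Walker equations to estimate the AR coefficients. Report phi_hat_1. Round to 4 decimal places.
\hat\phi_{1} = 0.3120

The Yule-Walker equations for an AR(p) process read, in matrix form,
  Gamma_p phi = r_p,   with   (Gamma_p)_{ij} = gamma(|i - j|),
                       (r_p)_i = gamma(i),   i,j = 1..p.
Substitute the sample gammas (Toeplitz matrix and right-hand side of size 2):
  Gamma_p = [[1.1292, 0.376], [0.376, 1.1292]]
  r_p     = [0.376, 0.1884]
Written out:
  1.1292 phi_1 + 0.376 phi_2 = 0.376
  0.376 phi_1 + 1.1292 phi_2 = 0.1884
Solve by Cramer's rule:
  det = gamma(0)^2 - gamma(1)^2 = (1.1292)^2 - (0.376)^2 = 1.27509264 - 0.141376 = 1.13371664
  phi_hat_1 = [gamma(1) gamma(0) - gamma(1) gamma(2)] / det = [(0.376)(1.1292) - (0.376)(0.1884)] / 1.13371664 = 0.3537408 / 1.13371664 = 0.312
  phi_hat_2 = [gamma(0) gamma(2) - gamma(1)^2] / det = [(1.1292)(0.1884) - (0.376)^2] / 1.13371664 = 0.07136528 / 1.13371664 = 0.0629
So phi_hat = [0.3120, 0.0629].
Therefore phi_hat_1 = 0.3120.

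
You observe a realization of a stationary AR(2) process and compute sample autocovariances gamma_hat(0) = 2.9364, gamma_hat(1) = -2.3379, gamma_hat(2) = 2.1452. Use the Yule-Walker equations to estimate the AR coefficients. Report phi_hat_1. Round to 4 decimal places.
\hat\phi_{1} = -0.5860

The Yule-Walker equations for an AR(p) process read, in matrix form,
  Gamma_p phi = r_p,   with   (Gamma_p)_{ij} = gamma(|i - j|),
                       (r_p)_i = gamma(i),   i,j = 1..p.
Substitute the sample gammas (Toeplitz matrix and right-hand side of size 2):
  Gamma_p = [[2.9364, -2.3379], [-2.3379, 2.9364]]
  r_p     = [-2.3379, 2.1452]
Written out:
  2.9364 phi_1 - 2.3379 phi_2 = -2.3379
  -2.3379 phi_1 + 2.9364 phi_2 = 2.1452
Solve by Cramer's rule:
  det = gamma(0)^2 - gamma(1)^2 = (2.9364)^2 - (-2.3379)^2 = 8.62244496 - 5.46577641 = 3.15666855
  phi_hat_1 = [gamma(1) gamma(0) - gamma(1) gamma(2)] / det = [(-2.3379)(2.9364) - (-2.3379)(2.1452)] / 3.15666855 = -1.84974648 / 3.15666855 = -0.586
  phi_hat_2 = [gamma(0) gamma(2) - gamma(1)^2] / det = [(2.9364)(2.1452) - (-2.3379)^2] / 3.15666855 = 0.83338887 / 3.15666855 = 0.264
So phi_hat = [-0.5860, 0.2640].
Therefore phi_hat_1 = -0.5860.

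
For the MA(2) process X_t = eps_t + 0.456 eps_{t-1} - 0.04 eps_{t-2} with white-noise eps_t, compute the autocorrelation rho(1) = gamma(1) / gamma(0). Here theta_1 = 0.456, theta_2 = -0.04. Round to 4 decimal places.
\rho(1) = 0.3619

For an MA(q) process with theta_0 = 1, the autocovariance is
  gamma(k) = sigma^2 * sum_{i=0..q-k} theta_i * theta_{i+k},
and rho(k) = gamma(k) / gamma(0). Sigma^2 cancels.
  numerator   = (1)*(0.456) + (0.456)*(-0.04) = 0.43776.
  denominator = (1)^2 + (0.456)^2 + (-0.04)^2 = 1.209536.
  rho(1) = 0.43776 / 1.209536 = 0.3619.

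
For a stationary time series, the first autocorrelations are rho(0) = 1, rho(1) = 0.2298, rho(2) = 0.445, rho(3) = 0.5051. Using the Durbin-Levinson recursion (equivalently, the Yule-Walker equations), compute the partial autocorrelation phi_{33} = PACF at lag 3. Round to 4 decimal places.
\phi_{33} = 0.4460

The PACF at lag k is phi_{kk}, the last component of the solution
to the Yule-Walker system G_k phi = r_k where
  (G_k)_{ij} = rho(|i - j|), (r_k)_i = rho(i), i,j = 1..k.
Equivalently, Durbin-Levinson gives phi_{kk} iteratively:
  phi_{11} = rho(1)
  phi_{kk} = [rho(k) - sum_{j=1..k-1} phi_{k-1,j} rho(k-j)]
            / [1 - sum_{j=1..k-1} phi_{k-1,j} rho(j)],
  phi_{k,j} = phi_{k-1,j} - phi_{kk} phi_{k-1,k-j},  j = 1..k-1.
Step k = 1:
  phi_11 = rho(1) = 0.2298.
Step k = 2:
  phi_22 = [rho(2) - phi_11 rho(1)] / [1 - phi_11 rho(1)] = [0.445 - (0.2298)(0.2298)] / [1 - (0.2298)(0.2298)]
         = 0.39219196 / 0.94719196 = 0.414058.
  Update: phi_21 = phi_11 - phi_22 phi_11 = 0.2298 - (0.414058)(0.2298) = 0.13465.
Step k = 3:
  phi_33 = [rho(3) - phi_21 rho(2) - phi_22 rho(1)] / [1 - phi_21 rho(1) - phi_22 rho(2)]
    numerator   = 0.5051 - (0.13465)(0.445) - (0.414058)(0.2298) = 0.35003052
    denominator = 1 - (0.13465)(0.2298) - (0.414058)(0.445) = 0.78480193
  phi_33 = 0.35003052 / 0.78480193 = 0.446.
Therefore phi_{33} = 0.4460.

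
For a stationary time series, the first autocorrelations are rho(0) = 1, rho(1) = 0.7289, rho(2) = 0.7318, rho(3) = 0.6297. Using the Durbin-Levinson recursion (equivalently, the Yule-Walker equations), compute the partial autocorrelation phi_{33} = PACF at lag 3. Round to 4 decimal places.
\phi_{33} = 0.0331

The PACF at lag k is phi_{kk}, the last component of the solution
to the Yule-Walker system G_k phi = r_k where
  (G_k)_{ij} = rho(|i - j|), (r_k)_i = rho(i), i,j = 1..k.
Equivalently, Durbin-Levinson gives phi_{kk} iteratively:
  phi_{11} = rho(1)
  phi_{kk} = [rho(k) - sum_{j=1..k-1} phi_{k-1,j} rho(k-j)]
            / [1 - sum_{j=1..k-1} phi_{k-1,j} rho(j)],
  phi_{k,j} = phi_{k-1,j} - phi_{kk} phi_{k-1,k-j},  j = 1..k-1.
Step k = 1:
  phi_11 = rho(1) = 0.7289.
Step k = 2:
  phi_22 = [rho(2) - phi_11 rho(1)] / [1 - phi_11 rho(1)] = [0.7318 - (0.7289)(0.7289)] / [1 - (0.7289)(0.7289)]
         = 0.20050479 / 0.46870479 = 0.427785.
  Update: phi_21 = phi_11 - phi_22 phi_11 = 0.7289 - (0.427785)(0.7289) = 0.417088.
Step k = 3:
  phi_33 = [rho(3) - phi_21 rho(2) - phi_22 rho(1)] / [1 - phi_21 rho(1) - phi_22 rho(2)]
    numerator   = 0.6297 - (0.417088)(0.7318) - (0.427785)(0.7289) = 0.01266291
    denominator = 1 - (0.417088)(0.7289) - (0.427785)(0.7318) = 0.38293189
  phi_33 = 0.01266291 / 0.38293189 = 0.0331.
Therefore phi_{33} = 0.0331.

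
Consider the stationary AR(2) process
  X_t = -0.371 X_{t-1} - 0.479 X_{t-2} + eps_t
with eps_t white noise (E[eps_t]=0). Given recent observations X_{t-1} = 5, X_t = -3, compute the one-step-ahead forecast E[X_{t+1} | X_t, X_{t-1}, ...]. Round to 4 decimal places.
E[X_{t+1} \mid \mathcal F_t] = -1.2820

For an AR(p) model X_t = c + sum_i phi_i X_{t-i} + eps_t, the
one-step-ahead conditional mean is
  E[X_{t+1} | X_t, ...] = c + sum_i phi_i X_{t+1-i}.
Substitute known values:
  E[X_{t+1} | ...] = (-0.371) * (-3) + (-0.479) * (5)
                   = -1.2820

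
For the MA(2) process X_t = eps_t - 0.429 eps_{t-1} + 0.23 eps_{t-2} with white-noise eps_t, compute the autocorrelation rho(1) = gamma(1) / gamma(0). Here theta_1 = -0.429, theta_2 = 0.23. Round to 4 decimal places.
\rho(1) = -0.4266

For an MA(q) process with theta_0 = 1, the autocovariance is
  gamma(k) = sigma^2 * sum_{i=0..q-k} theta_i * theta_{i+k},
and rho(k) = gamma(k) / gamma(0). Sigma^2 cancels.
  numerator   = (1)*(-0.429) + (-0.429)*(0.23) = -0.52767.
  denominator = (1)^2 + (-0.429)^2 + (0.23)^2 = 1.236941.
  rho(1) = -0.52767 / 1.236941 = -0.4266.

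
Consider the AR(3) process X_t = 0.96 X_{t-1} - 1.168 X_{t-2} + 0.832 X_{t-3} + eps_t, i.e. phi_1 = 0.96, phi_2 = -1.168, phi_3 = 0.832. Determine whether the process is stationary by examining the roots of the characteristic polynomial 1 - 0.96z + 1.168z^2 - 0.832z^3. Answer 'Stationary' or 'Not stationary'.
\text{Not stationary}

The AR(p) characteristic polynomial is P(z) = 1 - 0.96z + 1.168z^2 - 0.832z^3.
Stationarity requires all roots to lie outside the unit circle, i.e. |z| > 1 for every root.
Degree 3: look for a simple real root z0 first, then factor out (1 - z/z0) and solve the remaining quadratic.
Testing z0 = 1.25: P(1.25) = 1 + (-0.96)(1.25) + (1.168)(1.25)^2 + (-0.832)(1.25)^3
  = 1 + (-1.2) + (1.825) + (-1.625) = 0.  So z_0 = 1.25 is a root, |z_0| = 1.25.
Divide out the factor (1 - 0.8 z) = (1 - z/z0) (since 1/z0 = 0.8):
  P(z) = (1 - 0.8 z)(1 + (-0.16) z + (1.04) z^2)
  [check: z-coef -0.16 - (0.8) = -0.96; z^2-coef 1.04 - (0.8)(-0.16) = 1.168; z^3-coef -(0.8)(1.04) = -0.832.]
Remaining roots from the quadratic factor 1 + (-0.16) z + (1.04) z^2:
  Set 1 + (-0.16) z + (1.04) z^2 = 0, i.e. a z^2 + b z + c = 0 with a = 1.04, b = -0.16, c = 1.
  Discriminant D = b^2 - 4ac = (-0.16)^2 - 4*(1.04)*1 = 0.0256 - (4.16) = -4.1344.
  D < 0, so the roots are the complex-conjugate pair z = (-b +/- i sqrt(-D)) / (2a) = 0.0769 +/- 0.9776i.
  For a conjugate pair |z|^2 = z * conj(z) = (product of roots) = c/a = 1/(1.04) = 0.961538, so |z| = sqrt(0.961538) = 0.9806 for both roots.
Moduli of all roots: 1.2500, 0.9806, 0.9806.
All moduli strictly greater than 1? No.
Verdict: Not stationary.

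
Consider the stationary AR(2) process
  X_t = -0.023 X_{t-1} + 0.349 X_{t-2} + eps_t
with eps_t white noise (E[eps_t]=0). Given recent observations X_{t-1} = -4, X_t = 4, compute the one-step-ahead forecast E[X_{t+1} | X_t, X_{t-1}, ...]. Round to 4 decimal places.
E[X_{t+1} \mid \mathcal F_t] = -1.4880

For an AR(p) model X_t = c + sum_i phi_i X_{t-i} + eps_t, the
one-step-ahead conditional mean is
  E[X_{t+1} | X_t, ...] = c + sum_i phi_i X_{t+1-i}.
Substitute known values:
  E[X_{t+1} | ...] = (-0.023) * (4) + (0.349) * (-4)
                   = -1.4880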